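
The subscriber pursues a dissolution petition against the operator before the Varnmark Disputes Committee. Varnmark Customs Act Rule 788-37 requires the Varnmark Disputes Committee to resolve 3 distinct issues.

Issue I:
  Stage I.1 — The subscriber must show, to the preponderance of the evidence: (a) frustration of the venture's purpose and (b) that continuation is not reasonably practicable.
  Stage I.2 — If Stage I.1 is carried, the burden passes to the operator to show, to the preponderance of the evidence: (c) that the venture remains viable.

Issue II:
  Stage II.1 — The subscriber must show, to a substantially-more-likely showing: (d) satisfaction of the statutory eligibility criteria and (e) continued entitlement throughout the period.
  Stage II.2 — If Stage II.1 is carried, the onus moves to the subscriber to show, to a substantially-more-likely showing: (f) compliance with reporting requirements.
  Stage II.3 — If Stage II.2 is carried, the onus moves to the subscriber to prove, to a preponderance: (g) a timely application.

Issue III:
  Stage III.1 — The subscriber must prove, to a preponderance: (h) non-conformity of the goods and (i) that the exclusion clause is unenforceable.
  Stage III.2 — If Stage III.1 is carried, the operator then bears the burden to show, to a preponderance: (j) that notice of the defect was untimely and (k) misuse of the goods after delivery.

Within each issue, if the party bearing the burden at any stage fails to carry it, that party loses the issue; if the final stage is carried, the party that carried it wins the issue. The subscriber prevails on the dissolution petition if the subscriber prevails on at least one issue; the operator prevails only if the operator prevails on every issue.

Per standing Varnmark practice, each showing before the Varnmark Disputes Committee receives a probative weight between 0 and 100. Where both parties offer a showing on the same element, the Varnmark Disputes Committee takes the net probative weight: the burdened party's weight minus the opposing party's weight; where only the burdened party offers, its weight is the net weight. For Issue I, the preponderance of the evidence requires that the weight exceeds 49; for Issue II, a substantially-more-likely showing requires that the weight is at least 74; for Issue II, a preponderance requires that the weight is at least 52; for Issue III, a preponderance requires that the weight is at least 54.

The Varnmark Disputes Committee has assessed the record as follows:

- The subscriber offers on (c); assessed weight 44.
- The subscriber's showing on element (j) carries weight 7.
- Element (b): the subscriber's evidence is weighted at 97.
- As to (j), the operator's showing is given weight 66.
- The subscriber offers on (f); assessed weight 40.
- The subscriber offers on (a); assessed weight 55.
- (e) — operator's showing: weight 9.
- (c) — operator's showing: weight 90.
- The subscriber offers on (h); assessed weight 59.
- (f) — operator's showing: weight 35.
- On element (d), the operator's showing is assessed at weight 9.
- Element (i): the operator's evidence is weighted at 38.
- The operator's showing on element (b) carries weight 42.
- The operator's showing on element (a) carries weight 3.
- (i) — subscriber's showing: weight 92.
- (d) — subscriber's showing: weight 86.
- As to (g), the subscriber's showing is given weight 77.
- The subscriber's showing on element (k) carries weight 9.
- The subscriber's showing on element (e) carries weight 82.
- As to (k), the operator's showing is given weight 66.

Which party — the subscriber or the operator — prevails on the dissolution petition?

— Issue I —
Stage I.1 — burden on subscriber; standard: the preponderance of the evidence (weight exceeds 49).
    (a): 55 − 3 = 52 > 49 [met]
    (b): 97 − 42 = 55 > 49 [met]
  Stage I.1 is satisfied; the onus moves to the operator.
Stage I.2 — burden on operator; standard: the preponderance of the evidence (weight exceeds 49).
    (c): 90 − 44 = 46 ≤ 49 [not met]
  Not every element is met, so the operator fails to carry Stage I.2.
The analysis ends at Stage I.2; the subscriber prevails on this issue.
— Issue II —
At Stage II.1 the subscriber must meet a substantially-more-likely showing (weight is at least 74): on (d) the weight is 86 less the opposing 9 gives net 77, ≥ 74, so (d) meets the standard; on (e) the weight is 82 less the opposing 9 gives net 73, which does not reach 74, so (e) does not meet the standard.
  Not every element is met, so the subscriber fails to carry Stage II.1.
The operator prevails on this issue.
— Issue III —
Stage III.1 (subscriber, a preponderance, weight is at least 54): (h) 59 ≥ 54 — meets; (i) net 92−38=54 ≥ 54 — meets.
  Stage III.1 carried; the burden shifts to the operator.
Stage III.2 (operator, a preponderance, weight is at least 54): (j) net 66−7=59 ≥ 54 — meets; (k) net 66−9=57 ≥ 54 — meets.
  The operator carries the last stage.
With every stage satisfied, the operator prevails on this issue.
Per-issue: Issue I → subscriber; Issue II → operator; Issue III → operator. The subscriber must prevail on at least one issue; overall, the subscriber prevails.

subscriber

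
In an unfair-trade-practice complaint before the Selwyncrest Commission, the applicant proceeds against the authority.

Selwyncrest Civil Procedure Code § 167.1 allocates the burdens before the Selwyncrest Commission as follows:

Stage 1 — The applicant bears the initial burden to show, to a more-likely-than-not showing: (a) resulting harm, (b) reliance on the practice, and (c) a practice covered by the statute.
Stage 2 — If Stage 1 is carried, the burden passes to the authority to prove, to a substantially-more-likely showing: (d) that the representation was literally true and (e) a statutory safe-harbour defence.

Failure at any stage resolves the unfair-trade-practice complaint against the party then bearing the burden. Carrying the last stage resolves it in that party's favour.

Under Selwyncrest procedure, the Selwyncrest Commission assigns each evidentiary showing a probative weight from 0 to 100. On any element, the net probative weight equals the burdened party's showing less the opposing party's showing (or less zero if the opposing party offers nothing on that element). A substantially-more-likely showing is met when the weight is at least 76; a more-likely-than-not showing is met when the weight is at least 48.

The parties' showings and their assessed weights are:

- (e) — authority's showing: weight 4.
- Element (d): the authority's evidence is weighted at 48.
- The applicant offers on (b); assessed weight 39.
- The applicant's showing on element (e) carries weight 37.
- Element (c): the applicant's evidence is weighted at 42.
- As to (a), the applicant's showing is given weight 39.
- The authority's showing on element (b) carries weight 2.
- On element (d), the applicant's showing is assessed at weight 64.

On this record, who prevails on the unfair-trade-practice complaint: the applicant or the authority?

Stage 1 (applicant, a more-likely-than-not showing, weight is at least 48): (a) 39 < 48 — fails; (b) net 39−2=37 < 48 — fails; (c) 42 < 48 — fails.
  The applicant does not carry Stage 1.
The authority prevails.

authority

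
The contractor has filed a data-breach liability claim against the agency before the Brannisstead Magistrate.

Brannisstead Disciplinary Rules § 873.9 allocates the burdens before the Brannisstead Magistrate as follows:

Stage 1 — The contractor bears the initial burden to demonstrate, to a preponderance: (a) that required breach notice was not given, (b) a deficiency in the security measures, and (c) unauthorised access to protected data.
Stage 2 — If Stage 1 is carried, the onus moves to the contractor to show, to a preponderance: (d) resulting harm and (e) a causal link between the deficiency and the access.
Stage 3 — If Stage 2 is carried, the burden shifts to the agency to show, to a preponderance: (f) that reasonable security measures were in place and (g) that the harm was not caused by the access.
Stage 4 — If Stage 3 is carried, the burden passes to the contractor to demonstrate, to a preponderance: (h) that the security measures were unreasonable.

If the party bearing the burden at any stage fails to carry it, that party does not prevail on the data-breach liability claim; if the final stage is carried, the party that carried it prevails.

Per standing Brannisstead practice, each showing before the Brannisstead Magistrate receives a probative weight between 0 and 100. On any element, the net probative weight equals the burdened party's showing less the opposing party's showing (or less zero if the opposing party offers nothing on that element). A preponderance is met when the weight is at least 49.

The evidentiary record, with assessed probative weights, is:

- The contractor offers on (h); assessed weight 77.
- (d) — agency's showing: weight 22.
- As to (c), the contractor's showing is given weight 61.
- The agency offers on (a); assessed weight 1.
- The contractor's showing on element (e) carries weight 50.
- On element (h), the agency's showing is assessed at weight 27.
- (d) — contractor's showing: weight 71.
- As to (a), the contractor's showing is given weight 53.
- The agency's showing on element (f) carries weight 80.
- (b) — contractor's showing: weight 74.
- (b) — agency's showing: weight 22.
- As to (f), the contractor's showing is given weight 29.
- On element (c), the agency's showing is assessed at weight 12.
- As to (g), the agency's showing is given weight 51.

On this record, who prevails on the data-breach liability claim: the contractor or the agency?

contractor

Stage 1 (contractor, a preponderance, weight is at least 49): (a) net 53−1=52 ≥ 49 — meets; (b) net 74−22=52 ≥ 49 — meets; (c) net 61−12=49 ≥ 49 — meets.
  Stage 1 is satisfied; the contractor continues to bear the burden.
Stage 2 (contractor, a preponderance, weight is at least 49): (d) net 71−22=49 ≥ 49 — meets; (e) 50 ≥ 49 — meets.
  The contractor carries Stage 2; the agency now bears the burden.
Stage 3 (agency, a preponderance, weight is at least 49): (f) net 80−29=51 ≥ 49 — meets; (g) 51 ≥ 49 — meets.
  All elements met. The burden passes to the contractor.
Stage 4 (contractor, a preponderance, weight is at least 49): (h) net 77−27=50 ≥ 49 — meets.
  The contractor carries the last stage.
With every stage satisfied, the contractor prevails.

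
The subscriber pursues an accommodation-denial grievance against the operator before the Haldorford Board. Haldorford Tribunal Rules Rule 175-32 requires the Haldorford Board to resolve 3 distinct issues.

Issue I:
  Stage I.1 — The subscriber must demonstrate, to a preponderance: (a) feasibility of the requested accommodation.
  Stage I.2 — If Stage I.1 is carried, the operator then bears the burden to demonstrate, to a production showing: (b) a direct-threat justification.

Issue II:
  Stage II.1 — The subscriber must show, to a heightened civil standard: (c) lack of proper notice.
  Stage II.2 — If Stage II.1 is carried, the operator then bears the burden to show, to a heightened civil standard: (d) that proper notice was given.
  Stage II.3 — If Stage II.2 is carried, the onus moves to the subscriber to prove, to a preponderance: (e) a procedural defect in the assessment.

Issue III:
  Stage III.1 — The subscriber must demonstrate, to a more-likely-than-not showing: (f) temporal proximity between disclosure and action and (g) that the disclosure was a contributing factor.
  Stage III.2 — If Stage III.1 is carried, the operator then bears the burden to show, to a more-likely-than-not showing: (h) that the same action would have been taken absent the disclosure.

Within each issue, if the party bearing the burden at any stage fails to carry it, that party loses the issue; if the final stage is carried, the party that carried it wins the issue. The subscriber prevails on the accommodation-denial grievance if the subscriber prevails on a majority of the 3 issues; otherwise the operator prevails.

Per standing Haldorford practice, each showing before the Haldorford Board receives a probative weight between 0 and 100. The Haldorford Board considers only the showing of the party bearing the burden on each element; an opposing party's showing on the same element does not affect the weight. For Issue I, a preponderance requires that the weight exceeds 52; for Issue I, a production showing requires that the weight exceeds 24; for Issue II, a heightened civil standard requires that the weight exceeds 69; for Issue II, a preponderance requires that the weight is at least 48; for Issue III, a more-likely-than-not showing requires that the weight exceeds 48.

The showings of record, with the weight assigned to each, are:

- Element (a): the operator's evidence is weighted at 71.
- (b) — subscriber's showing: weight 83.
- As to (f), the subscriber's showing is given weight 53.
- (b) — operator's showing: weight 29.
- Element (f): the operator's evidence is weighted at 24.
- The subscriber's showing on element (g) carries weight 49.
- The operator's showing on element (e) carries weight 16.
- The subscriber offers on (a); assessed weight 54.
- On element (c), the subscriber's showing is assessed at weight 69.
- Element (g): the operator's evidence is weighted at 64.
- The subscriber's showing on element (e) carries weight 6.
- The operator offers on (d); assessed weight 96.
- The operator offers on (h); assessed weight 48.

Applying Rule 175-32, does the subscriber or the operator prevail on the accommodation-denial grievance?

— Issue I —
Stage I.1 (subscriber, a preponderance, weight exceeds 52): (a) 54 (operator's 71 disregarded) > 52 — meets.
  Stage I.1 carried; the burden shifts to the operator.
Stage I.2 (operator, a production showing, weight exceeds 24): (b) 29 (subscriber's 83 disregarded) > 24 — meets.
  All elements met at the final stage.
Every stage carried; the operator prevails on this issue.
— Issue II —
At Stage II.1 the subscriber must meet a heightened civil standard (weight exceeds 69): on (c) the weight is 69, ≤ 69, so (c) does not meet the standard.
  Stage II.1 not carried; the subscriber fails its burden.
So the operator prevails on this issue.
— Issue III —
At Stage III.1 the subscriber must meet a more-likely-than-not showing (weight exceeds 48): on (f) the weight is 53 (the operator's 24 is given no effect), which does exceed 48, so (f) meets the standard; on (g) the weight is 49 (the operator's 64 is given no effect), which does exceed 48, so (g) meets the standard.
  All elements met. The burden passes to the operator.
At Stage III.2 the operator must meet a more-likely-than-not showing (weight exceeds 48): on (h) the weight is 48, ≤ 48, so (h) does not meet the standard.
  Not every element is met, so the operator fails to carry Stage III.2.
The analysis ends at Stage III.2; the subscriber prevails on this issue.
Per-issue: Issue I → operator; Issue II → operator; Issue III → subscriber. The subscriber must prevail on a majority of issues; overall, the operator prevails.

operator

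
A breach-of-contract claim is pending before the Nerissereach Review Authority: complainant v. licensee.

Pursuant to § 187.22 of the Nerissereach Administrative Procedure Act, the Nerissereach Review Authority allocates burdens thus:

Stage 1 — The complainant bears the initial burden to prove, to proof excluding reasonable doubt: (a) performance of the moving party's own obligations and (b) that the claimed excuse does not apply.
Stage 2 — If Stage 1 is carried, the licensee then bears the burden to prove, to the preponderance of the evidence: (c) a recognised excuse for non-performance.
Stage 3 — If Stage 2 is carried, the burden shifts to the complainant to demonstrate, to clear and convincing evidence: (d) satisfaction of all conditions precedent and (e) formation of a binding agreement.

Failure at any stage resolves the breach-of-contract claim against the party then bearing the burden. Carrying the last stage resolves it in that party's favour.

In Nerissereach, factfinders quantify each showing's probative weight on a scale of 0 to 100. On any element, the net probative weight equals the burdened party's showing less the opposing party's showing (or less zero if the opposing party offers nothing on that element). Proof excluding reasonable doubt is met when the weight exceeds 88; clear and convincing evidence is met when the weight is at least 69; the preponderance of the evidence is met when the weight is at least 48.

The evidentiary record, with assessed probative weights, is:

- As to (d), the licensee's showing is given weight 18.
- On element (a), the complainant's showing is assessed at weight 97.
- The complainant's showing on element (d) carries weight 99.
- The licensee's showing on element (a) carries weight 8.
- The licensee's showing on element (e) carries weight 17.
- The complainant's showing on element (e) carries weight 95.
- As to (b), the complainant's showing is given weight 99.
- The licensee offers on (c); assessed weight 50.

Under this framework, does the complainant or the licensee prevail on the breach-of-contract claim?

At Stage 1 the complainant must meet proof excluding reasonable doubt (weight exceeds 88): on (a) the weight is 97 less the opposing 8 gives net 89, > 88, so (a) meets the standard; on (b) the weight is 99, which does exceed 88, so (b) meets the standard.
  Stage 1 carried; the burden shifts to the licensee.
At Stage 2 the licensee must meet the preponderance of the evidence (weight is at least 48): on (c) the weight is 50, ≥ 48, so (c) meets the standard.
  The licensee carries Stage 2; the complainant now bears the burden.
At Stage 3 the complainant must meet clear and convincing evidence (weight is at least 69): on (d) the weight is 99 less the opposing 18 gives net 81, ≥ 69, so (d) meets the standard; on (e) the weight is 95 less the opposing 17 gives net 78, ≥ 69, so (e) meets the standard.
  Stage 3 carried; the final stage is satisfied.
All stages carried — the complainant prevails.

complainant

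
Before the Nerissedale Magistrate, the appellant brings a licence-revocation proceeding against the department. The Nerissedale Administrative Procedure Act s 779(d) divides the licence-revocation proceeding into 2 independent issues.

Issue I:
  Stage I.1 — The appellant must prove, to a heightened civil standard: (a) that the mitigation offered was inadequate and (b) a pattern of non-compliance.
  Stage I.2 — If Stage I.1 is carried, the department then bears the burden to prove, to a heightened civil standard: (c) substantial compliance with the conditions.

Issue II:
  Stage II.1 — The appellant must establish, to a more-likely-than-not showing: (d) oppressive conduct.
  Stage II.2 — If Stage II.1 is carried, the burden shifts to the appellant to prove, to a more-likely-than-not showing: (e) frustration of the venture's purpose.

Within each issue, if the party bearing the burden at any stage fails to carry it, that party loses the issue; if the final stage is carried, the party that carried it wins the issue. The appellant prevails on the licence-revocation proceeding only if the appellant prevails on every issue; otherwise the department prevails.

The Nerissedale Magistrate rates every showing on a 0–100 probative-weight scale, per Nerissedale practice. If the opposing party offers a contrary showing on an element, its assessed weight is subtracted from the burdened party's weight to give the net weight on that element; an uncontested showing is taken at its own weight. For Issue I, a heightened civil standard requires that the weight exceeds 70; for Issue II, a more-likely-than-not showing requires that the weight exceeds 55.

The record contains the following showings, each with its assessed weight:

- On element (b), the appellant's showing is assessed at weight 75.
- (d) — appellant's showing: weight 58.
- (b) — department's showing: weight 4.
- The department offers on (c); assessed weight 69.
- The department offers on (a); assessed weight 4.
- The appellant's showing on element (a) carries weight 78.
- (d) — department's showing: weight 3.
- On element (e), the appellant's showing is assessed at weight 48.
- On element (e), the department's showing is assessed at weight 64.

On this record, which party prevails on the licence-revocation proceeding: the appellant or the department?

— Issue I —
Stage I.1 (appellant, a heightened civil standard, weight exceeds 70): (a) net 78−4=74 > 70 — meets; (b) net 75−4=71 > 70 — meets.
  The appellant carries Stage I.1; the department now bears the burden.
Stage I.2 (department, a heightened civil standard, weight exceeds 70): (c) 69 ≤ 70 — fails.
  Not every element is met, so the department fails to carry Stage I.2.
The appellant prevails on this issue.
— Issue II —
At Stage II.1 the appellant must meet a more-likely-than-not showing (weight exceeds 55): on (d) the weight is 58 less the opposing 3 gives net 55, which does not exceed 55, so (d) does not meet the standard.
  Stage II.1 not carried; the appellant fails its burden.
So the department prevails on this issue.
Per-issue: Issue I → appellant; Issue II → department. The appellant must prevail on every issue; overall, the department prevails.

department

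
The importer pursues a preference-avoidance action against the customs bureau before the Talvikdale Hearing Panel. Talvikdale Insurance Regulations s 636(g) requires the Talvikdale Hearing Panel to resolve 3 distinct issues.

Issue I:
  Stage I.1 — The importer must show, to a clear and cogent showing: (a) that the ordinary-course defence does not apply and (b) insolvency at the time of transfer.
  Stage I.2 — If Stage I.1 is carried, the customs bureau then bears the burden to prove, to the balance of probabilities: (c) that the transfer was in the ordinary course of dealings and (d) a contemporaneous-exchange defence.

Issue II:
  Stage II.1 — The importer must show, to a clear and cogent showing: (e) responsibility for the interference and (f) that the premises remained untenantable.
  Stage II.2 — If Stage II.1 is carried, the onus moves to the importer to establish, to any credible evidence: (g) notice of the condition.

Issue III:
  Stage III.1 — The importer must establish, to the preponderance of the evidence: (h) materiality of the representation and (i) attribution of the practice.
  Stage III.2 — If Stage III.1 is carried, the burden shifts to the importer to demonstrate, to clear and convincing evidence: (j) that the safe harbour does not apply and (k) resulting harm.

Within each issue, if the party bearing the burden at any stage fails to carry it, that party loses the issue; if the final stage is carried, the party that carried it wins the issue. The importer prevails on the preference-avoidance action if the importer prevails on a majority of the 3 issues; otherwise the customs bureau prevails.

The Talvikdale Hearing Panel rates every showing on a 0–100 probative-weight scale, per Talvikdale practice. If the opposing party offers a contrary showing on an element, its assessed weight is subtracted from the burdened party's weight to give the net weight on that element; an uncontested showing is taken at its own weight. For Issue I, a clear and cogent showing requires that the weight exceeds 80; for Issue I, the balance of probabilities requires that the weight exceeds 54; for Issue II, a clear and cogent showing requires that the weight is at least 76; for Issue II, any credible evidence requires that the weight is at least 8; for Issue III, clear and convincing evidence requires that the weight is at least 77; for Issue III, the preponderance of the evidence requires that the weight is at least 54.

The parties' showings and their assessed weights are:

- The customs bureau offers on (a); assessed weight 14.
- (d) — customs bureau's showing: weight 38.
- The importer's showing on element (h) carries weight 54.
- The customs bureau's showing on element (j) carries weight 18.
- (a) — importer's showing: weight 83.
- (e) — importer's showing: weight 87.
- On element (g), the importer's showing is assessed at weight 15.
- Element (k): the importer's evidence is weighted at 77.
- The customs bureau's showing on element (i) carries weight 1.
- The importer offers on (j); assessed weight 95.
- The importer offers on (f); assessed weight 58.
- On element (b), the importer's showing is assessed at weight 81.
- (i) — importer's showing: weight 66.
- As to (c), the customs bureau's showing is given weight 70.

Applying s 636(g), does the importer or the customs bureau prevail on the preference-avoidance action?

— Issue I —
Stage I.1 — burden on importer; standard: a clear and cogent showing (weight exceeds 80).
    (a): 83 − 14 = 69 ≤ 80 [not met]
    (b): 81 > 80 [met]
  Stage I.1 not carried; the importer fails its burden.
The customs bureau prevails on this issue.
— Issue II —
Stage II.1 — burden on importer; standard: a clear and cogent showing (weight is at least 76).
    (e): 87 ≥ 76 [met]
    (f): 58 < 76 [not met]
  The importer does not carry Stage II.1.
So the customs bureau prevails on this issue.
— Issue III —
At Stage III.1 the importer must meet the preponderance of the evidence (weight is at least 54): on (h) the weight is 54, ≥ 54, so (h) meets the standard; on (i) the weight is 66 less the opposing 1 gives net 65, which does reach 54, so (i) meets the standard.
  Stage III.1 carried; the burden remains with the importer.
At Stage III.2 the importer must meet clear and convincing evidence (weight is at least 77): on (j) the weight is 95 less the opposing 18 gives net 77, ≥ 77, so (j) meets the standard; on (k) the weight is 77, ≥ 77, so (k) meets the standard.
  All elements met at the final stage.
Every stage carried; the importer prevails on this issue.
Per-issue: Issue I → customs bureau; Issue II → customs bureau; Issue III → importer. The importer must prevail on a majority of issues; overall, the customs bureau prevails.

customs bureau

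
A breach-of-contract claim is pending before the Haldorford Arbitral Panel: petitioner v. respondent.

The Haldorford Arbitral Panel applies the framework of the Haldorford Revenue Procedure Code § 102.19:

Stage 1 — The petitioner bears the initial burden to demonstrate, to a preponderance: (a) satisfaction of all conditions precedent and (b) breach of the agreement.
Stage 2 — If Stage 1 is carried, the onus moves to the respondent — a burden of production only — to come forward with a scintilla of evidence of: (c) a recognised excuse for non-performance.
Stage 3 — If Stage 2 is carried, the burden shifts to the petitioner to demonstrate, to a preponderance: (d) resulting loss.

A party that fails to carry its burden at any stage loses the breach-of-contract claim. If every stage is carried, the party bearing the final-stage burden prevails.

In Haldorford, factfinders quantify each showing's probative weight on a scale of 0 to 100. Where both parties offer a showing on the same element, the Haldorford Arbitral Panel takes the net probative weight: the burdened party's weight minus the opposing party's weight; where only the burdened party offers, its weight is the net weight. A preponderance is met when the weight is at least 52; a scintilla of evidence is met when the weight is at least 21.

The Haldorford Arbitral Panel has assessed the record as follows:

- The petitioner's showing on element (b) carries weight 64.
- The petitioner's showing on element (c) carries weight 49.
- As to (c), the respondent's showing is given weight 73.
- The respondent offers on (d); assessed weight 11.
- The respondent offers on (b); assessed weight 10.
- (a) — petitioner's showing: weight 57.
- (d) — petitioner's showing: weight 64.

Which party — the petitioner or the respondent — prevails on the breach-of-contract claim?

At Stage 1 the petitioner must meet a preponderance (weight is at least 52): on (a) the weight is 57, which does reach 52, so (a) meets the standard; on (b) the weight is 64 less the opposing 10 gives net 54, ≥ 52, so (b) meets the standard.
  Stage 1 is satisfied; the onus moves to the respondent.
At Stage 2 the respondent must meet a scintilla of evidence (weight is at least 21): on (c) the weight is 73 less the opposing 49 gives net 24, ≥ 21, so (c) meets the standard.
  Stage 2 is satisfied; the onus moves to the petitioner.
At Stage 3 the petitioner must meet a preponderance (weight is at least 52): on (d) the weight is 64 less the opposing 11 gives net 53, ≥ 52, so (d) meets the standard.
  All elements met at the final stage.
Every stage carried; the petitioner prevails.

petitioner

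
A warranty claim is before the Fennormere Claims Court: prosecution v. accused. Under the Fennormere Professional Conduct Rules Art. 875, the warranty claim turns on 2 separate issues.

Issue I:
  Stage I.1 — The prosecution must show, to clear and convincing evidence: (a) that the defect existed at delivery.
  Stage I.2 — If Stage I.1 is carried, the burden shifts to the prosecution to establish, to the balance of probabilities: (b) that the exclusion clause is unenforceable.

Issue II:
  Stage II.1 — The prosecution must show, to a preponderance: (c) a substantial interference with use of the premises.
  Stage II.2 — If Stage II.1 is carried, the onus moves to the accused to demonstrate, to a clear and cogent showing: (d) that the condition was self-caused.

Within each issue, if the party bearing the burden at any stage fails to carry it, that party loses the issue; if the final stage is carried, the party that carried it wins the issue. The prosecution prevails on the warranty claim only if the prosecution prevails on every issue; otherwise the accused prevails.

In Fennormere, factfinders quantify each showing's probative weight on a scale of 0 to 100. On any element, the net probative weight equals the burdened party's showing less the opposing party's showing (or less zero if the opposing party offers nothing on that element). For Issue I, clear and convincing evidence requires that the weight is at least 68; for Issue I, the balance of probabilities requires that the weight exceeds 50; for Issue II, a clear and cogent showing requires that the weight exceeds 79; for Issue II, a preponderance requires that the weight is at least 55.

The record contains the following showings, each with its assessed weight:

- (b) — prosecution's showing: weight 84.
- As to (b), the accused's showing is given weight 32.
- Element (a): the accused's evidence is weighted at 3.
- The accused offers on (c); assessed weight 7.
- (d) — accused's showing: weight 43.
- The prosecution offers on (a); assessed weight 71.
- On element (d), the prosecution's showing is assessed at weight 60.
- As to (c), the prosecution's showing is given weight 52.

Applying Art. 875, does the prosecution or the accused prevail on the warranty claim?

accused

— Issue I —
Stage I.1 (prosecution, clear and convincing evidence, weight is at least 68): (a) net 71−3=68 ≥ 68 — meets.
  Stage I.1 carried; the burden remains with the prosecution.
Stage I.2 (prosecution, the balance of probabilities, weight exceeds 50): (b) net 84−32=52 > 50 — meets.
  Stage I.2 carried; the final stage is satisfied.
Every stage carried; the prosecution prevails on this issue.
— Issue II —
Stage II.1 (prosecution, a preponderance, weight is at least 55): (c) net 52−7=45 < 55 — fails.
  The prosecution does not carry Stage II.1.
So the accused prevails on this issue.
Per-issue: Issue I → prosecution; Issue II → accused. The prosecution must prevail on every issue; overall, the accused prevails.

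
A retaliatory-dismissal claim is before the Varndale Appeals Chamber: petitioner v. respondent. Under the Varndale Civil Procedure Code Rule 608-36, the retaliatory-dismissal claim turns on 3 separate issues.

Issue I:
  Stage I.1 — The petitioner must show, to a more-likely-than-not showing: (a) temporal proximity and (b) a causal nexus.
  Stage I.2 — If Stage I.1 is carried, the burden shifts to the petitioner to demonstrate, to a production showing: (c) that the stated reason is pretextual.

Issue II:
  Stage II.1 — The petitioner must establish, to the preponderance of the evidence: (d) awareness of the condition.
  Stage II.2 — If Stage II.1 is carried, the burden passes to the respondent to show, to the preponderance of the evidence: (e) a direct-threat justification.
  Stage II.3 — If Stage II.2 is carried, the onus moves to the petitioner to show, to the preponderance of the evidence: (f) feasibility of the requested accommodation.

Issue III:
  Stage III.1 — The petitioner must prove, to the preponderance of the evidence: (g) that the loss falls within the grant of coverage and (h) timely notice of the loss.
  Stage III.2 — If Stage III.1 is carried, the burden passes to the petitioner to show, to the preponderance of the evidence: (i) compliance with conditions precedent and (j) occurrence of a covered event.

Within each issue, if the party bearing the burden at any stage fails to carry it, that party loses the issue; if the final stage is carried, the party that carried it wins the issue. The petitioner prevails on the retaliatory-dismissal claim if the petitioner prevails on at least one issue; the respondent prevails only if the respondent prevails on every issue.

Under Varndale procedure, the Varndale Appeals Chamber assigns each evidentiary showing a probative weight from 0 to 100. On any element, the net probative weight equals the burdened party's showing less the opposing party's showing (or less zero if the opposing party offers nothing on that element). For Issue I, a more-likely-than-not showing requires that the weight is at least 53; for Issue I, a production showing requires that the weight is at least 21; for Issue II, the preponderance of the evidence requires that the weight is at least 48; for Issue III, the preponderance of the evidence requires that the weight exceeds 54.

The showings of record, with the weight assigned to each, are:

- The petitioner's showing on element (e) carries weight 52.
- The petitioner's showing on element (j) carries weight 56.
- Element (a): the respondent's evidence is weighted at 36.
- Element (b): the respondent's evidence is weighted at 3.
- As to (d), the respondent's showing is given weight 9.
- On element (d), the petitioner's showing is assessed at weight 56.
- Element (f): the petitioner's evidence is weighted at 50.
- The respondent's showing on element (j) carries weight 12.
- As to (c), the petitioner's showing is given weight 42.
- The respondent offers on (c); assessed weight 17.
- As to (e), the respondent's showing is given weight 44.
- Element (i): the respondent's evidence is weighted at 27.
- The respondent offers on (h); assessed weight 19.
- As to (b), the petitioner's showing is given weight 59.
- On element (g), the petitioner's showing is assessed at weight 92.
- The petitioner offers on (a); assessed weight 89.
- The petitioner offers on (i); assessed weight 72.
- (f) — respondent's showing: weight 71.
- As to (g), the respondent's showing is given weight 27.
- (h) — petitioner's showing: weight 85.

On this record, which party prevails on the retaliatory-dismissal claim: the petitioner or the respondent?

— Issue I —
At Stage I.1 the petitioner must meet a more-likely-than-not showing (weight is at least 53): on (a) the weight is 89 less the opposing 36 gives net 53, ≥ 53, so (a) meets the standard; on (b) the weight is 59 less the opposing 3 gives net 56, ≥ 53, so (b) meets the standard.
  Stage I.1 is satisfied; the petitioner continues to bear the burden.
At Stage I.2 the petitioner must meet a production showing (weight is at least 21): on (c) the weight is 42 less the opposing 17 gives net 25, ≥ 21, so (c) meets the standard.
  The petitioner carries the last stage.
With every stage satisfied, the petitioner prevails on this issue.
— Issue II —
Stage II.1 — burden on petitioner; standard: the preponderance of the evidence (weight is at least 48).
    (d): 56 − 9 = 47 < 48 [not met]
  Not every element is met, so the petitioner fails to carry Stage II.1.
The analysis ends at Stage II.1; the respondent prevails on this issue.
— Issue III —
At Stage III.1 the petitioner must meet the preponderance of the evidence (weight exceeds 54): on (g) the weight is 92 less the opposing 27 gives net 65, which does exceed 54, so (g) meets the standard; on (h) the weight is 85 less the opposing 19 gives net 66, which does exceed 54, so (h) meets the standard.
  All elements met. The petitioner retains the burden for Stage III.2.
At Stage III.2 the petitioner must meet the preponderance of the evidence (weight exceeds 54): on (i) the weight is 72 less the opposing 27 gives net 45, ≤ 54, so (i) does not meet the standard; on (j) the weight is 56 less the opposing 12 gives net 44, which does not exceed 54, so (j) does not meet the standard.
  Not every element is met, so the petitioner fails to carry Stage III.2.
The respondent prevails on this issue.
Per-issue: Issue I → petitioner; Issue II → respondent; Issue III → respondent. The petitioner must prevail on at least one issue; overall, the petitioner prevails.

petitioner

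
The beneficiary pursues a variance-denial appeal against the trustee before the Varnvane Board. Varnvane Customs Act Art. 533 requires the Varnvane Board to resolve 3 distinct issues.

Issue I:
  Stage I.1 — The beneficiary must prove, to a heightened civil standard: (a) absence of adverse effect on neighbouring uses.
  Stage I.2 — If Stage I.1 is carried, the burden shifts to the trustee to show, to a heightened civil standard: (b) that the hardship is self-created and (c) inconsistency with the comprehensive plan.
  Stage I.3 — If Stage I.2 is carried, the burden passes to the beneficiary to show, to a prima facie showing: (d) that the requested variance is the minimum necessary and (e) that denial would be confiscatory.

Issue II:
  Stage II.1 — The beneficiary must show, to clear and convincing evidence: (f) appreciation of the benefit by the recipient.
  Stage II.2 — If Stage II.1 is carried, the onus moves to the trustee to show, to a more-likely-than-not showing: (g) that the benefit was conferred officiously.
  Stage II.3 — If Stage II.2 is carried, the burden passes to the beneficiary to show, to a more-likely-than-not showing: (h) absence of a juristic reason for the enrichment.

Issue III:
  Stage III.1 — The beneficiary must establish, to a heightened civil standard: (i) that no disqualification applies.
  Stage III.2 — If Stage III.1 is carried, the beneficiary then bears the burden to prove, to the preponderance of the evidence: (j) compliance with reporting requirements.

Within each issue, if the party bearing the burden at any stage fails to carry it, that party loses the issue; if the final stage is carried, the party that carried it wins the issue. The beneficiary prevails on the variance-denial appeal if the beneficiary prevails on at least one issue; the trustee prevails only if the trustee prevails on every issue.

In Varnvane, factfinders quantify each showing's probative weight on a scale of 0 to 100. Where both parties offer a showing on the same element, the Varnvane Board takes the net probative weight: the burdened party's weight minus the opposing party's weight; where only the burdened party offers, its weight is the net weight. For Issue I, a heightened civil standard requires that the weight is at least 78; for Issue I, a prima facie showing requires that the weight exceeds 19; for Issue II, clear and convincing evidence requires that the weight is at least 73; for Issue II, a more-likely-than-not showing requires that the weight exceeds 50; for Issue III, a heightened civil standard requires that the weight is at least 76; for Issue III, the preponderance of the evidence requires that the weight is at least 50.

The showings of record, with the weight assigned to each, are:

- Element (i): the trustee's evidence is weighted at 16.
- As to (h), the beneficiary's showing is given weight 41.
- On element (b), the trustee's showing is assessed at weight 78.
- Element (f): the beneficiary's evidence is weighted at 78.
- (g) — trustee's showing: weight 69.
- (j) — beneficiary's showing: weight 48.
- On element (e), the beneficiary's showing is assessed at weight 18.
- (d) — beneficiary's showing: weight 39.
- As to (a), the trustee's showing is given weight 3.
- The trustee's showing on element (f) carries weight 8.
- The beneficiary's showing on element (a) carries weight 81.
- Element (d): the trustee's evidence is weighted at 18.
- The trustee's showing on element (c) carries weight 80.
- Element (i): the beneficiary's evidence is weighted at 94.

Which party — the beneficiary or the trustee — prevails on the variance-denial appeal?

trustee

— Issue I —
Stage I.1 (beneficiary, a heightened civil standard, weight is at least 78): (a) net 81−3=78 ≥ 78 — meets.
  The beneficiary carries Stage I.1; the trustee now bears the burden.
Stage I.2 (trustee, a heightened civil standard, weight is at least 78): (b) 78 ≥ 78 — meets; (c) 80 ≥ 78 — meets.
  All elements met. The burden passes to the beneficiary.
Stage I.3 (beneficiary, a prima facie showing, weight exceeds 19): (d) net 39−18=21 > 19 — meets; (e) 18 ≤ 19 — fails.
  Not every element is met, so the beneficiary fails to carry Stage I.3.
The analysis ends at Stage I.3; the trustee prevails on this issue.
— Issue II —
Stage II.1 (beneficiary, clear and convincing evidence, weight is at least 73): (f) net 78−8=70 < 73 — fails.
  Not every element is met, so the beneficiary fails to carry Stage II.1.
The trustee prevails on this issue.
— Issue III —
At Stage III.1 the beneficiary must meet a heightened civil standard (weight is at least 76): on (i) the weight is 94 less the opposing 16 gives net 78, which does reach 76, so (i) meets the standard.
  Stage III.1 carried; the burden remains with the beneficiary.
At Stage III.2 the beneficiary must meet the preponderance of the evidence (weight is at least 50): on (j) the weight is 48, which does not reach 50, so (j) does not meet the standard.
  Not every element is met, so the beneficiary fails to carry Stage III.2.
The analysis ends at Stage III.2; the trustee prevails on this issue.
Per-issue: Issue I → trustee; Issue II → trustee; Issue III → trustee. The beneficiary must prevail on at least one issue; overall, the trustee prevails.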